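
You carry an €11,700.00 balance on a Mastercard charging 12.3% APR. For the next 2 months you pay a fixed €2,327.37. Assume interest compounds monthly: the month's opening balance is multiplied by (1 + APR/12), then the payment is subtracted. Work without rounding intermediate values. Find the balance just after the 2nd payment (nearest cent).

Monthly rate r = 12.3%/12 = 1.025% = 0.01025.
Each month: B ← B·(1+r) − €2,327.37.
Month 1: interest €119.93; balance after payment €9,492.56.
Month 2: interest €97.30; balance after payment €7,262.48.

€7,262.48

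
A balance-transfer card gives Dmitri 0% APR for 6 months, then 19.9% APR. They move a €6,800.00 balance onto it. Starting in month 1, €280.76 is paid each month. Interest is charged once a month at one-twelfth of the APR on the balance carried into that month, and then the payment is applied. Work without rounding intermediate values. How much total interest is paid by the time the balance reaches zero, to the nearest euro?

Promo months 1–6 at r₀ = 0%/12 = 0; months 7+ at r₁ = 19.9%/12 = 0.0165833.
After month 6 (no interest yet): B = €6,800.00 − 6·€280.76 = €5,115.44.
Then at r₁ with €280.76/mo: n₂ = −ln(1 − r₁·B/P)/ln(1+r₁) ≈ 21.87 → 22 more payments.
Total paid = 27·€280.76 + €245.28 = €7,825.80; interest = €7,825.80 − €6,800.00 = €1,025.80.

€1,026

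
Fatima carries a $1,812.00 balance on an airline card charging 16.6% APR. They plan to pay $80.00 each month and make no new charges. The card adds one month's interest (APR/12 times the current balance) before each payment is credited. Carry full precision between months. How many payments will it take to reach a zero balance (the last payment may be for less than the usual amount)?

28 payments

Monthly rate r = 16.6%/12 = 1.38333% = 0.0138333.
Recurrence: B ← B·(1+r) − $80.00.
Month 1: interest $25.07; balance after payment $1,757.07.
Month 2: interest $24.31; balance after payment $1,701.37.
Closed form: n = −ln(1 − rB₀/P)/ln(1+r) = −ln(0.68667)/ln(1.01383) ≈ 27.361, so the balance reaches zero during payment 28.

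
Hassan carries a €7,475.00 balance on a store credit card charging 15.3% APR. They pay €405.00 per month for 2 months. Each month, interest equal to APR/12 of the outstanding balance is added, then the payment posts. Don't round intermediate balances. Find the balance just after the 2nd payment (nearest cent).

€6,851.66

Monthly rate r = 15.3%/12 = 1.275% = 0.01275.
Each month: B ← B·(1+r) − €405.00.
Month 1: interest €95.31; balance after payment €7,165.31.
Month 2: interest €91.36; balance after payment €6,851.66.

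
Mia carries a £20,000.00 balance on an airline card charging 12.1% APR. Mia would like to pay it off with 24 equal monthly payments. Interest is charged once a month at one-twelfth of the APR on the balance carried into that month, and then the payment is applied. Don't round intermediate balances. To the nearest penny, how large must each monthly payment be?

£942.40

Monthly rate r = 12.1%/12 = 1.00833% = 0.0100833.
Level-payment amortization: P = B₀·r / (1 − (1+r)^(−n)) = 20000.00·0.0100833 / (1 − 1.01008^(−24)).
Denominator 1 − (1+r)^(−24) = 0.213991802.
P = 201.667 / 0.213991802 ≈ 942.40.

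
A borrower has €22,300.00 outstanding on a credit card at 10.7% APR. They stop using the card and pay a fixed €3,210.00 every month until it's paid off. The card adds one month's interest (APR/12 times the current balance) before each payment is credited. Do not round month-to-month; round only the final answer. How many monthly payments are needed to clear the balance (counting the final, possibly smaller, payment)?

8 months

Monthly rate r = 10.7%/12 = 0.891667% = 0.00891667.
Recurrence: B ← B·(1+r) − €3,210.00.
Month 1: interest €198.84; balance after payment €19,288.84.
Month 2: interest €171.99; balance after payment €16,250.83.
Closed form: n = −ln(1 − rB₀/P)/ln(1+r) = −ln(0.93806)/ln(1.00892) ≈ 7.203, so the balance reaches zero during payment 8.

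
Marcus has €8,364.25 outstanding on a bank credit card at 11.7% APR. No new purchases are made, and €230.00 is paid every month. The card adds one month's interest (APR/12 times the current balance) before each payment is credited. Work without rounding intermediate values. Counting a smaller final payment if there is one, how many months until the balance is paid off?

Monthly rate r = 11.7%/12 = 0.975% = 0.00975.
Recurrence: B ← B·(1+r) − €230.00.
Month 1: interest €81.55; balance after payment €8,215.80.
Month 2: interest €80.10; balance after payment €8,065.91.
Closed form: n = −ln(1 − rB₀/P)/ln(1+r) = −ln(0.64543)/ln(1.00975) ≈ 45.125, so the balance reaches zero during payment 46.

46 months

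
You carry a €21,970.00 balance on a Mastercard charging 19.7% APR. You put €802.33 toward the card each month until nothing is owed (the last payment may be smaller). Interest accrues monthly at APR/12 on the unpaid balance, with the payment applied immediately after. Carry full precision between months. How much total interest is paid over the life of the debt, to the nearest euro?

Monthly rate r = 19.7%/12 = 1.64167% = 0.0164167.
Payoff takes n = ⌈−ln(1 − rB₀/P)/ln(1+r)⌉ = ⌈36.663⌉ = 37 payments; the last is €533.00.
Total paid = 36·€802.33 + €533.00 = €29,416.88.
Total interest = total paid − principal = €29,416.88 − €21,970.00 = €7,446.88.

€7,447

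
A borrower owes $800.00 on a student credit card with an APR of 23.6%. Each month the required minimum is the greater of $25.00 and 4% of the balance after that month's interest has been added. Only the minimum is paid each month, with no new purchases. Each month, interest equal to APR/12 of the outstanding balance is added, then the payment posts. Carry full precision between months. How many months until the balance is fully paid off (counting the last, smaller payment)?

47 months

Monthly rate r = 23.6%/12 = 1.96667% = 0.0196667.
While 4% of the post-interest balance exceeds $25.00, each month B ← (B·(1+r))·(1 − 0.04), i.e. B shrinks by the factor (1+r)·0.96 = 0.97888.
This holds for months 1–13. Entering month 14 the balance is $606.14; 4% of the post-interest balance is now below $25.00, so the flat $25.00 minimum applies from here.
From month 14 a fixed $25.00 at rate r clears $606.14 in 34 more payments. Total: 13 + 34 = 47 months.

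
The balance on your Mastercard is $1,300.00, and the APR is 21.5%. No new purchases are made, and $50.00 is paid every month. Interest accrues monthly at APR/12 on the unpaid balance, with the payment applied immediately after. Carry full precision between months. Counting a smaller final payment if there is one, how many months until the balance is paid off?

36 payments

Monthly rate r = 21.5%/12 = 1.79167% = 0.0179167.
Recurrence: B ← B·(1+r) − $50.00.
Month 1: interest $23.29; balance after payment $1,273.29.
Month 2: interest $22.81; balance after payment $1,246.10.
Closed form: n = −ln(1 − rB₀/P)/ln(1+r) = −ln(0.53417)/ln(1.01792) ≈ 35.311, so the balance reaches zero during payment 36.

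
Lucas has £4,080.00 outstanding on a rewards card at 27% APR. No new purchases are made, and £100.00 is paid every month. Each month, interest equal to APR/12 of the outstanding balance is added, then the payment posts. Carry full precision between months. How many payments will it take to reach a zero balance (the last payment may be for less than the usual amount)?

113 months

Monthly rate r = 27%/12 = 2.25% = 0.0225.
Recurrence: B ← B·(1+r) − £100.00.
Month 1: interest £91.80; balance after payment £4,071.80.
Month 2: interest £91.62; balance after payment £4,063.42.
Closed form: n = −ln(1 − rB₀/P)/ln(1+r) = −ln(0.082)/ln(1.0225) ≈ 112.403, so the balance reaches zero during payment 113.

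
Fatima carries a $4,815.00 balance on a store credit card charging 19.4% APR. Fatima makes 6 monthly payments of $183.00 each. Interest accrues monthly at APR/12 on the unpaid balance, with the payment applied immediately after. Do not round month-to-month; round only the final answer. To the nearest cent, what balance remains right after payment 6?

Monthly rate r = 19.4%/12 = 1.61667% = 0.0161667.
Each month: B ← B·(1+r) − $183.00.
Month 1: interest $77.84; balance after payment $4,709.84.
Month 2: interest $76.14; balance after payment $4,602.98.
Month 3: interest $74.41; balance after payment $4,494.40.
Month 4: interest $72.66; balance after payment $4,384.06.
Month 5: interest $70.88; balance after payment $4,271.93.
Month 6: interest $69.06; balance after payment $4,158.00.

$4,158.00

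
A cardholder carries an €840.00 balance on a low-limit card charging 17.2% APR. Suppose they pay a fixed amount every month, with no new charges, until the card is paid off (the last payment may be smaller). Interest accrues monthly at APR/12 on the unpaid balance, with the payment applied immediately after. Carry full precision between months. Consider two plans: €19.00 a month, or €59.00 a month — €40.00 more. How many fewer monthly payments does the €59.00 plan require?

Monthly rate r = 17.2%/12 = 1.43333% = 0.0143333.
At €19.00/mo: n = ⌈−ln(1 − rB₀/P)/ln(1+r)⌉ = 71 payments (last €10.78); total interest = total paid − €840.00 = €500.78.
At €59.00/mo: 17 payments (last €2.24); total interest €106.24.
Payments saved = 71 − 17 = 54.

54 fewer payments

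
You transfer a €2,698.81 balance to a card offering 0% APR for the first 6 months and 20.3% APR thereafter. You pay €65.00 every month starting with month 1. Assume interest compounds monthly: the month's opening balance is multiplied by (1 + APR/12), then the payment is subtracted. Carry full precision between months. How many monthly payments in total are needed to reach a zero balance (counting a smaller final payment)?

61 payments

Promo months 1–6 at r₀ = 0%/12 = 0; months 7+ at r₁ = 20.3%/12 = 0.0169167.
After month 6 (no interest yet): B = €2,698.81 − 6·€65.00 = €2,308.81.
Then at r₁ with €65.00/mo: n₂ = −ln(1 − r₁·B/P)/ln(1+r₁) ≈ 54.75 → 55 more payments.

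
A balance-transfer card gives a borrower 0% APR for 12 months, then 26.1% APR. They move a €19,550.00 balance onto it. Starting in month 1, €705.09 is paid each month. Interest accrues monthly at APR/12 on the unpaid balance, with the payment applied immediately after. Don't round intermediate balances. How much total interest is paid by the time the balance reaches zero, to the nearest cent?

Promo months 1–12 at r₀ = 0%/12 = 0; months 13+ at r₁ = 26.1%/12 = 0.02175.
After month 12 (no interest yet): B = €19,550.00 − 12·€705.09 = €11,088.92.
Then at r₁ with €705.09/mo: n₂ = −ln(1 − r₁·B/P)/ln(1+r₁) ≈ 19.46 → 20 more payments.
Total paid = 31·€705.09 + €323.79 = €22,181.58; interest = €22,181.58 − €19,550.00 = €2,631.58.

€2,631.58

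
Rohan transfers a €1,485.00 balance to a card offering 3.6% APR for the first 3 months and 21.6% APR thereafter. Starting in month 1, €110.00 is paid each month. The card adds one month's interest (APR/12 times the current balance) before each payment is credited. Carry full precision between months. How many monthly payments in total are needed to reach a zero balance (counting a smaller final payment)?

15 payments

Promo months 1–3 at r₀ = 3.6%/12 = 0.003; months 4+ at r₁ = 21.6%/12 = 0.018.
After month 3: iterate B ← B·(1+r₀) − €110.00 for 3 months → €1,167.41.
Then at r₁ with €110.00/mo: n₂ = −ln(1 − r₁·B/P)/ln(1+r₁) ≈ 11.88 → 12 more payments.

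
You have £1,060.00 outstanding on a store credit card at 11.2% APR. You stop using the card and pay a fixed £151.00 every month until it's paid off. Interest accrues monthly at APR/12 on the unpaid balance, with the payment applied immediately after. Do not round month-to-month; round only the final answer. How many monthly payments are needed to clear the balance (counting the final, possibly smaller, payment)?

Monthly rate r = 11.2%/12 = 0.933333% = 0.00933333.
Recurrence: B ← B·(1+r) − £151.00.
Month 1: interest £9.89; balance after payment £918.89.
Month 2: interest £8.58; balance after payment £776.47.
Closed form: n = −ln(1 − rB₀/P)/ln(1+r) = −ln(0.93448)/ln(1.00933) ≈ 7.294, so the balance reaches zero during payment 8.

8 payments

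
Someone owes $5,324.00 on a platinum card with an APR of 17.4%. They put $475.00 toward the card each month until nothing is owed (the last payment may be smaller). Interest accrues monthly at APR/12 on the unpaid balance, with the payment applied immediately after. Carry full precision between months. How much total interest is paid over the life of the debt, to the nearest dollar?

$529

Monthly rate r = 17.4%/12 = 1.45% = 0.0145.
Payoff takes n = ⌈−ln(1 − rB₀/P)/ln(1+r)⌉ = ⌈12.320⌉ = 13 payments; the last is $152.85.
Total paid = 12·$475.00 + $152.85 = $5,852.85.
Total interest = total paid − principal = $5,852.85 − $5,324.00 = $528.85.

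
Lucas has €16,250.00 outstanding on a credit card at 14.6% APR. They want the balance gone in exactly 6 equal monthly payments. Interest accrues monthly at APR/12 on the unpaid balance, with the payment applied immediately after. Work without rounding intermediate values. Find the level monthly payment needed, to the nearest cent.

€2,824.83

Monthly rate r = 14.6%/12 = 1.21667% = 0.0121667.
Level-payment amortization: P = B₀·r / (1 − (1+r)^(−n)) = 16250.00·0.0121667 / (1 − 1.01217^(−6)).
Denominator 1 − (1+r)^(−6) = 0.0699895777.
P = 197.708 / 0.0699895777 ≈ 2824.83.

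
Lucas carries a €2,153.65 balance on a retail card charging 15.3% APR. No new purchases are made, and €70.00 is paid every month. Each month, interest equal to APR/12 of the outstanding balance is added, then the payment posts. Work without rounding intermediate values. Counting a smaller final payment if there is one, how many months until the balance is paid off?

Monthly rate r = 15.3%/12 = 1.275% = 0.01275.
Recurrence: B ← B·(1+r) − €70.00.
Month 1: interest €27.46; balance after payment €2,111.11.
Month 2: interest €26.92; balance after payment €2,068.03.
Closed form: n = −ln(1 − rB₀/P)/ln(1+r) = −ln(0.60773)/ln(1.01275) ≈ 39.309, so the balance reaches zero during payment 40.

40 months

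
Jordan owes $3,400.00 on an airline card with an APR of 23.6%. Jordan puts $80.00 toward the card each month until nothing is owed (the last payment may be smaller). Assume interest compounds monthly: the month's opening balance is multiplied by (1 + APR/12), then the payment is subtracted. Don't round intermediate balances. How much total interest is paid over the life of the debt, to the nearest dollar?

Monthly rate r = 23.6%/12 = 1.96667% = 0.0196667.
Payoff takes n = ⌈−ln(1 − rB₀/P)/ln(1+r)⌉ = ⌈92.775⌉ = 93 payments; the last is $62.17.
Total paid = 92·$80.00 + $62.17 = $7,422.17.
Total interest = total paid − principal = $7,422.17 − $3,400.00 = $4,022.17.

$4,022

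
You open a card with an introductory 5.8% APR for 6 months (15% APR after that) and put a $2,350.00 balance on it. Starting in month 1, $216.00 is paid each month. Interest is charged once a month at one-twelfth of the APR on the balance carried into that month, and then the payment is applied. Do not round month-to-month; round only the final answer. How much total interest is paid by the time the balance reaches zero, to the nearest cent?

$97.72

Promo months 1–6 at r₀ = 5.8%/12 = 0.00483333; months 7+ at r₁ = 15%/12 = 0.0125.
After month 6: iterate B ← B·(1+r₀) − $216.00 for 6 months → $1,107.22.
Then at r₁ with $216.00/mo: n₂ = −ln(1 − r₁·B/P)/ln(1+r₁) ≈ 5.33 → 6 more payments.
Total paid = 11·$216.00 + $71.72 = $2,447.72; interest = $2,447.72 − $2,350.00 = $97.72.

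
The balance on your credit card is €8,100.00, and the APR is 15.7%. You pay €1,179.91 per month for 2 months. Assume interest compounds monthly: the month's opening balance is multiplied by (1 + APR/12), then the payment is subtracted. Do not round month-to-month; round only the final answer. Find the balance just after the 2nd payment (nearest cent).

€5,938.08

Monthly rate r = 15.7%/12 = 1.30833% = 0.0130833.
Each month: B ← B·(1+r) − €1,179.91.
Month 1: interest €105.97; balance after payment €7,026.07.
Month 2: interest €91.92; balance after payment €5,938.08.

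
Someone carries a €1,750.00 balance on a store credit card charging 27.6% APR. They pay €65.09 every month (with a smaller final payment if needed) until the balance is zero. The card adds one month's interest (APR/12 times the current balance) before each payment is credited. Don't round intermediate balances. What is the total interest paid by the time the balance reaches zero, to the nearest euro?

Monthly rate r = 27.6%/12 = 2.3% = 0.023.
Payoff takes n = ⌈−ln(1 − rB₀/P)/ln(1+r)⌉ = ⌈42.363⌉ = 43 payments; the last is €23.81.
Total paid = 42·€65.09 + €23.81 = €2,757.59.
Total interest = total paid − principal = €2,757.59 − €1,750.00 = €1,007.59.

€1,008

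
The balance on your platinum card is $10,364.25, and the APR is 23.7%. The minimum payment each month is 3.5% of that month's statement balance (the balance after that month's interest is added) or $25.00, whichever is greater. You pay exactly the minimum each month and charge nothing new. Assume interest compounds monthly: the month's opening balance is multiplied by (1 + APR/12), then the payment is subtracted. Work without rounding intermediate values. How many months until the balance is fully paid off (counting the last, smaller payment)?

209 months

Monthly rate r = 23.7%/12 = 1.975% = 0.01975.
While 3.5% of the post-interest balance exceeds $25.00, each month B ← (B·(1+r))·(1 − 0.035), i.e. B shrinks by the factor (1+r)·0.965 = 0.98406.
This holds for months 1–168. Entering month 169 the balance is $696.74; 3.5% of the post-interest balance is now below $25.00, so the flat $25.00 minimum applies from here.
From month 169 a fixed $25.00 at rate r clears $696.74 in 41 more payments. Total: 168 + 41 = 209 months.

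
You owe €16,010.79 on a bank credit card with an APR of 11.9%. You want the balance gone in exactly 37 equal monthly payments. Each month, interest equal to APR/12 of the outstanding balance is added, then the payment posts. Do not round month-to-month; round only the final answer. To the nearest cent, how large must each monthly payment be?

€519.07

Monthly rate r = 11.9%/12 = 0.991667% = 0.00991667.
Level-payment amortization: P = B₀·r / (1 − (1+r)^(−n)) = 16010.79·0.00991667 / (1 − 1.00992^(−37)).
Denominator 1 − (1+r)^(−37) = 0.305879228.
P = 158.774 / 0.305879228 ≈ 519.07.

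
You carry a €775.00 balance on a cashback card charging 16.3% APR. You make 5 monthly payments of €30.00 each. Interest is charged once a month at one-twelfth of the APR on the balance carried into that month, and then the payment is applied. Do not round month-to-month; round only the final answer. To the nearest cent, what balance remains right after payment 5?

€674.95

Monthly rate r = 16.3%/12 = 1.35833% = 0.0135833.
Each month: B ← B·(1+r) − €30.00.
Month 1: interest €10.53; balance after payment €755.53.
Month 2: interest €10.26; balance after payment €735.79.
Month 3: interest €9.99; balance after payment €715.78.
Month 4: interest €9.72; balance after payment €695.51.
Month 5: interest €9.45; balance after payment €674.95.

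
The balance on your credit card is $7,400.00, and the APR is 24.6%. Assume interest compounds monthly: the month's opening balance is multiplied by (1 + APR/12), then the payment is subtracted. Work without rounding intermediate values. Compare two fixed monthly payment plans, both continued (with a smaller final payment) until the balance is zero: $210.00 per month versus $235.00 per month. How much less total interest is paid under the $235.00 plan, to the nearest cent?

$1,251.18

Monthly rate r = 24.6%/12 = 2.05% = 0.0205.
At $210.00/mo: n = ⌈−ln(1 − rB₀/P)/ln(1+r)⌉ = 64 payments (last $31.99); total interest = total paid − $7,400.00 = $5,861.99.
At $235.00/mo: 52 payments (last $25.81); total interest $4,610.81.
Interest saved = $5,861.99 − $4,610.81 = $1,251.18.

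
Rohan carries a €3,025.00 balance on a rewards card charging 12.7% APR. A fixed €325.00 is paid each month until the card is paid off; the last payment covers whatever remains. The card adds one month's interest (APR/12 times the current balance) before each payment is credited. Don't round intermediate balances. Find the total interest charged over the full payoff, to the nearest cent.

€176.60

Monthly rate r = 12.7%/12 = 1.05833% = 0.0105833.
Payoff takes n = ⌈−ln(1 − rB₀/P)/ln(1+r)⌉ = ⌈9.850⌉ = 10 payments; the last is €276.60.
Total paid = 9·€325.00 + €276.60 = €3,201.60.
Total interest = total paid − principal = €3,201.60 − €3,025.00 = €176.60.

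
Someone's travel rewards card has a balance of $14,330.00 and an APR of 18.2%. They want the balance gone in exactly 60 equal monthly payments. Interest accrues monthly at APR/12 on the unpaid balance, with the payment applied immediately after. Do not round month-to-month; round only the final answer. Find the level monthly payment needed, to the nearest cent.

$365.45

Monthly rate r = 18.2%/12 = 1.51667% = 0.0151667.
Level-payment amortization: P = B₀·r / (1 − (1+r)^(−n)) = 14330.00·0.0151667 / (1 − 1.01517^(−60)).
Denominator 1 − (1+r)^(−60) = 0.594716379.
P = 217.338 / 0.594716379 ≈ 365.45.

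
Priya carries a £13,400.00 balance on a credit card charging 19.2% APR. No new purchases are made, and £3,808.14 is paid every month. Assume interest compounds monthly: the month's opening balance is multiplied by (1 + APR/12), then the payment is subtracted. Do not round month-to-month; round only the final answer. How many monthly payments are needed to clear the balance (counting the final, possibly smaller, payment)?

4 months

Monthly rate r = 19.2%/12 = 1.6% = 0.016.
Recurrence: B ← B·(1+r) − £3,808.14.
Month 1: interest £214.40; balance after payment £9,806.26.
Month 2: interest £156.90; balance after payment £6,155.02.
Month 3: interest £98.48; balance after payment £2,445.36.
Month 4: interest £39.13; balance after payment £0.00.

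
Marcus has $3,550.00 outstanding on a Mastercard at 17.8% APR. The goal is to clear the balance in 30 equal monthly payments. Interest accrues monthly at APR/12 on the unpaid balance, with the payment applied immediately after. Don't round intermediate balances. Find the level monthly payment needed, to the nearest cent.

$147.47

Monthly rate r = 17.8%/12 = 1.48333% = 0.0148333.
Level-payment amortization: P = B₀·r / (1 − (1+r)^(−n)) = 3550.00·0.0148333 / (1 − 1.01483^(−30)).
Denominator 1 − (1+r)^(−30) = 0.357077996.
P = 52.6583 / 0.357077996 ≈ 147.47.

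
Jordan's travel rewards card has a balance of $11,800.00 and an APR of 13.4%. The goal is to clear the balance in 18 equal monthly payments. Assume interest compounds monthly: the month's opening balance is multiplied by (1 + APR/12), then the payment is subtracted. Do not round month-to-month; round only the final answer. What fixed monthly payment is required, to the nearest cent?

Monthly rate r = 13.4%/12 = 1.11667% = 0.0111667.
Level-payment amortization: P = B₀·r / (1 − (1+r)^(−n)) = 11800.00·0.0111667 / (1 − 1.01117^(−18)).
Denominator 1 − (1+r)^(−18) = 0.181175935.
P = 131.767 / 0.181175935 ≈ 727.29.

$727.29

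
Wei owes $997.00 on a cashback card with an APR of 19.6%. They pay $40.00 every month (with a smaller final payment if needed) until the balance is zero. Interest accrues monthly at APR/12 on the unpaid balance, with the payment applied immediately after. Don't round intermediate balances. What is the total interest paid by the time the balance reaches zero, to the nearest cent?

$293.68

Monthly rate r = 19.6%/12 = 1.63333% = 0.0163333.
Payoff takes n = ⌈−ln(1 − rB₀/P)/ln(1+r)⌉ = ⌈32.265⌉ = 33 payments; the last is $10.68.
Total paid = 32·$40.00 + $10.68 = $1,290.68.
Total interest = total paid − principal = $1,290.68 − $997.00 = $293.68.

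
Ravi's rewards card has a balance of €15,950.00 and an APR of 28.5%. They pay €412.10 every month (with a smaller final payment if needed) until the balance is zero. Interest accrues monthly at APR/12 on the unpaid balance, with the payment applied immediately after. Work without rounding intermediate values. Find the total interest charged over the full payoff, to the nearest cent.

Monthly rate r = 28.5%/12 = 2.375% = 0.02375.
Payoff takes n = ⌈−ln(1 − rB₀/P)/ln(1+r)⌉ = ⌈107.194⌉ = 108 payments; the last is €80.50.
Total paid = 107·€412.10 + €80.50 = €44,175.20.
Total interest = total paid − principal = €44,175.20 − €15,950.00 = €28,225.20.

€28,225.20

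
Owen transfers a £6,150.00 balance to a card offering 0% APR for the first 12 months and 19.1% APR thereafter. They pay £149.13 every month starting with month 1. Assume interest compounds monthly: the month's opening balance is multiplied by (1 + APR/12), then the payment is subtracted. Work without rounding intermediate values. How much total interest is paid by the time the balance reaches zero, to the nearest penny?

£1,553.70

Promo months 1–12 at r₀ = 0%/12 = 0; months 13+ at r₁ = 19.1%/12 = 0.0159167.
After month 12 (no interest yet): B = £6,150.00 − 12·£149.13 = £4,360.44.
Then at r₁ with £149.13/mo: n₂ = −ln(1 − r₁·B/P)/ln(1+r₁) ≈ 39.66 → 40 more payments.
Total paid = 51·£149.13 + £98.07 = £7,703.70; interest = £7,703.70 − £6,150.00 = £1,553.70.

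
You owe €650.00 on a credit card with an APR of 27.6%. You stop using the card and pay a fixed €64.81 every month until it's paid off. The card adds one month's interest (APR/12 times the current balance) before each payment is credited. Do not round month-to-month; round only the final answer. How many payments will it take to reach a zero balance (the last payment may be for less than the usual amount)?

Monthly rate r = 27.6%/12 = 2.3% = 0.023.
Recurrence: B ← B·(1+r) − €64.81.
Month 1: interest €14.95; balance after payment €600.14.
Month 2: interest €13.80; balance after payment €549.13.
Closed form: n = −ln(1 − rB₀/P)/ln(1+r) = −ln(0.76933)/ln(1.023) ≈ 11.532, so the balance reaches zero during payment 12.

12 months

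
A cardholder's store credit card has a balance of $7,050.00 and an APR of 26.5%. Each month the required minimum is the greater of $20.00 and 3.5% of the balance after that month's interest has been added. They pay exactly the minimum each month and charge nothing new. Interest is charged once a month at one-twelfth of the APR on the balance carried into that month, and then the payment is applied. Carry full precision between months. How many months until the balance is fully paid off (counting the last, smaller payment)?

228 months

Monthly rate r = 26.5%/12 = 2.20833% = 0.0220833.
While 3.5% of the post-interest balance exceeds $20.00, each month B ← (B·(1+r))·(1 − 0.035), i.e. B shrinks by the factor (1+r)·0.965 = 0.98631.
This holds for months 1–184. Entering month 185 the balance is $558.08; 3.5% of the post-interest balance is now below $20.00, so the flat $20.00 minimum applies from here.
From month 185 a fixed $20.00 at rate r clears $558.08 in 44 more payments. Total: 184 + 44 = 228 months.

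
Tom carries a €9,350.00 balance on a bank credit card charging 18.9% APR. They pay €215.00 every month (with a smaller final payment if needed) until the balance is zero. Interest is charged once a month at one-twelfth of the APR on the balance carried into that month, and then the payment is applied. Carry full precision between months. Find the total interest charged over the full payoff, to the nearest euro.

€6,541

Monthly rate r = 18.9%/12 = 1.575% = 0.01575.
Payoff takes n = ⌈−ln(1 − rB₀/P)/ln(1+r)⌉ = ⌈73.909⌉ = 74 payments; the last is €195.62.
Total paid = 73·€215.00 + €195.62 = €15,890.62.
Total interest = total paid − principal = €15,890.62 − €9,350.00 = €6,540.62.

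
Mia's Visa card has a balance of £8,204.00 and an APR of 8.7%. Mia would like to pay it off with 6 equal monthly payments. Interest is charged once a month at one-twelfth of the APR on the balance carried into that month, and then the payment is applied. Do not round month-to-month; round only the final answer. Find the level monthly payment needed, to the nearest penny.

Monthly rate r = 8.7%/12 = 0.725% = 0.00725.
Level-payment amortization: P = B₀·r / (1 − (1+r)^(−n)) = 8204.00·0.00725 / (1 − 1.00725^(−6)).
Denominator 1 − (1+r)^(−6) = 0.0424171847.
P = 59.479 / 0.0424171847 ≈ 1402.24.

£1,402.24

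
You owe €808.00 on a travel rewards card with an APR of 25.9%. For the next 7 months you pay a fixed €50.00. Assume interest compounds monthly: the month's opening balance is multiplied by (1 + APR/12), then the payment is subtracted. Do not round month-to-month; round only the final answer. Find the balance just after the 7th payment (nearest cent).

Monthly rate r = 25.9%/12 = 2.15833% = 0.0215833.
Each month: B ← B·(1+r) − €50.00.
Month 1: interest €17.44; balance after payment €775.44.
Month 2: interest €16.74; balance after payment €742.18.
Month 3: interest €16.02; balance after payment €708.19.
Month 4: interest €15.29; balance after payment €673.48.
Month 5: interest €14.54; balance after payment €638.02.
Month 6: interest €13.77; balance after payment €601.79.
Month 7: interest €12.99; balance after payment €564.77.

€564.77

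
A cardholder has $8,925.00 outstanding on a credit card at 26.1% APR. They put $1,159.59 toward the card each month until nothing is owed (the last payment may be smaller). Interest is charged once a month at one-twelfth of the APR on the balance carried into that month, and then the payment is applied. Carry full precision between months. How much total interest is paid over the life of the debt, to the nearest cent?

$951.46

Monthly rate r = 26.1%/12 = 2.175% = 0.02175.
Payoff takes n = ⌈−ln(1 − rB₀/P)/ln(1+r)⌉ = ⌈8.515⌉ = 9 payments; the last is $599.74.
Total paid = 8·$1,159.59 + $599.74 = $9,876.46.
Total interest = total paid − principal = $9,876.46 − $8,925.00 = $951.46.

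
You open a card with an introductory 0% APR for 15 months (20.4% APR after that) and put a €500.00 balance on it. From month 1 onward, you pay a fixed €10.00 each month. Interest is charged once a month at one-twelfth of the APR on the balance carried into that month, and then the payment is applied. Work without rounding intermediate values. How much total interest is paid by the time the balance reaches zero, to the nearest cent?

Promo months 1–15 at r₀ = 0%/12 = 0; months 16+ at r₁ = 20.4%/12 = 0.017.
After month 15 (no interest yet): B = €500.00 − 15·€10.00 = €350.00.
Then at r₁ with €10.00/mo: n₂ = −ln(1 − r₁·B/P)/ln(1+r₁) ≈ 53.62 → 54 more payments.
Total paid = 68·€10.00 + €6.21 = €686.21; interest = €686.21 − €500.00 = €186.21.

€186.21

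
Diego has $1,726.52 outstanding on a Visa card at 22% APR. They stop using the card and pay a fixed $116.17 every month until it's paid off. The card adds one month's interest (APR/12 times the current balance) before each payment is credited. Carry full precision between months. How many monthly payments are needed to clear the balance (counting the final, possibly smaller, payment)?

18 payments

Monthly rate r = 22%/12 = 1.83333% = 0.0183333.
Recurrence: B ← B·(1+r) − $116.17.
Month 1: interest $31.65; balance after payment $1,642.00.
Month 2: interest $30.10; balance after payment $1,555.94.
Closed form: n = −ln(1 − rB₀/P)/ln(1+r) = −ln(0.72753)/ln(1.01833) ≈ 17.509, so the balance reaches zero during payment 18.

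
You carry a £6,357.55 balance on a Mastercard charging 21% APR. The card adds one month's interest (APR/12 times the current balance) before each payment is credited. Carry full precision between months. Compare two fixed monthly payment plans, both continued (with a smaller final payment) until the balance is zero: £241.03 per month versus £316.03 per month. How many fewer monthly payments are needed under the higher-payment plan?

10 fewer payments

Monthly rate r = 21%/12 = 1.75% = 0.0175.
At £241.03/mo: n = ⌈−ln(1 − rB₀/P)/ln(1+r)⌉ = 36 payments (last £166.24); total interest = total paid − £6,357.55 = £2,244.74.
At £316.03/mo: 26 payments (last £4.04); total interest £1,547.24.
Payments saved = 36 − 26 = 10.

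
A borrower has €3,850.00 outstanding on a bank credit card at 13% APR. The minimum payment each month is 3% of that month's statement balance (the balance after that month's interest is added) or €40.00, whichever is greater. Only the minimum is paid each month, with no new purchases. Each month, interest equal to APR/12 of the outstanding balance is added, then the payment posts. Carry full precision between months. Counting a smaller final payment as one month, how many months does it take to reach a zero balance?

Monthly rate r = 13%/12 = 1.08333% = 0.0108333.
While 3% of the post-interest balance exceeds €40.00, each month B ← (B·(1+r))·(1 − 0.03), i.e. B shrinks by the factor (1+r)·0.97 = 0.98051.
This holds for months 1–55. Entering month 56 the balance is €1,304.01; 3% of the post-interest balance is now below €40.00, so the flat €40.00 minimum applies from here.
From month 56 a fixed €40.00 at rate r clears €1,304.01 in 41 more payments. Total: 55 + 41 = 96 months.

96 months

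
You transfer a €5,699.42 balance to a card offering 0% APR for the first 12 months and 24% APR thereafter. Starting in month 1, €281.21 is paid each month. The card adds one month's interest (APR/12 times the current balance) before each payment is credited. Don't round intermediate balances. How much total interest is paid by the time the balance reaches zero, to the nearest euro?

€242

Promo months 1–12 at r₀ = 0%/12 = 0; months 13+ at r₁ = 24%/12 = 0.02.
After month 12 (no interest yet): B = €5,699.42 − 12·€281.21 = €2,324.90.
Then at r₁ with €281.21/mo: n₂ = −ln(1 − r₁·B/P)/ln(1+r₁) ≈ 9.13 → 10 more payments.
Total paid = 21·€281.21 + €36.08 = €5,941.49; interest = €5,941.49 − €5,699.42 = €242.07.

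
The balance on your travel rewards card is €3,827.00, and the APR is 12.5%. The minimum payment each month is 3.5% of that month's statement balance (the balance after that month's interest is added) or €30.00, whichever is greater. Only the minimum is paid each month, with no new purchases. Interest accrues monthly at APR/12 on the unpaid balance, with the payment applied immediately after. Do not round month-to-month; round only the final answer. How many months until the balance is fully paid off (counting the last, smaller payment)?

Monthly rate r = 12.5%/12 = 1.04167% = 0.0104167.
While 3.5% of the post-interest balance exceeds €30.00, each month B ← (B·(1+r))·(1 − 0.035), i.e. B shrinks by the factor (1+r)·0.965 = 0.97505.
This holds for months 1–60. Entering month 61 the balance is €840.48; 3.5% of the post-interest balance is now below €30.00, so the flat €30.00 minimum applies from here.
From month 61 a fixed €30.00 at rate r clears €840.48 in 34 more payments. Total: 60 + 34 = 94 months.

94 months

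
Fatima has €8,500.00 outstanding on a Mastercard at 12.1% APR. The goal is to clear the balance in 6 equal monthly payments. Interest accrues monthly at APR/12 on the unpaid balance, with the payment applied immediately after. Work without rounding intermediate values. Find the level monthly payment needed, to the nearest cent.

€1,467.08

Monthly rate r = 12.1%/12 = 1.00833% = 0.0100833.
Level-payment amortization: P = B₀·r / (1 − (1+r)^(−n)) = 8500.00·0.0100833 / (1 − 1.01008^(−6)).
Denominator 1 − (1+r)^(−6) = 0.0584209891.
P = 85.7083 / 0.0584209891 ≈ 1467.08.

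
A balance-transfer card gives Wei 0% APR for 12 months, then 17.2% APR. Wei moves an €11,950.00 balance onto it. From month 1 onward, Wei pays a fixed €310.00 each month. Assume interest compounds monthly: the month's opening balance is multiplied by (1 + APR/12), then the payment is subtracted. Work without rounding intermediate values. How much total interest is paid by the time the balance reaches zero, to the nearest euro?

€2,202

Promo months 1–12 at r₀ = 0%/12 = 0; months 13+ at r₁ = 17.2%/12 = 0.0143333.
After month 12 (no interest yet): B = €11,950.00 − 12·€310.00 = €8,230.00.
Then at r₁ with €310.00/mo: n₂ = −ln(1 − r₁·B/P)/ln(1+r₁) ≈ 33.65 → 34 more payments.
Total paid = 45·€310.00 + €201.85 = €14,151.85; interest = €14,151.85 − €11,950.00 = €2,201.85.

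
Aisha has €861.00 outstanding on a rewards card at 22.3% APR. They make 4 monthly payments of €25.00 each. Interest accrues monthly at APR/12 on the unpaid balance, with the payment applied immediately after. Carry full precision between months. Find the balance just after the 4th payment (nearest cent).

Monthly rate r = 22.3%/12 = 1.85833% = 0.0185833.
Each month: B ← B·(1+r) − €25.00.
Month 1: interest €16.00; balance after payment €852.00.
Month 2: interest €15.83; balance after payment €842.83.
Month 3: interest €15.66; balance after payment €833.50.
Month 4: interest €15.49; balance after payment €823.99.

€823.99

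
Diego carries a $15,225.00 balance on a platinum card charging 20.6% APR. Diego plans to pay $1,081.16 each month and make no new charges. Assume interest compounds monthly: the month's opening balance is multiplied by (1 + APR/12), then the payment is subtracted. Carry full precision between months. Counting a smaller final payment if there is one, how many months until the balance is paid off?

17 months

Monthly rate r = 20.6%/12 = 1.71667% = 0.0171667.
Recurrence: B ← B·(1+r) − $1,081.16.
Month 1: interest $261.36; balance after payment $14,405.20.
Month 2: interest $247.29; balance after payment $13,571.33.
Closed form: n = −ln(1 − rB₀/P)/ln(1+r) = −ln(0.75826)/ln(1.01717) ≈ 16.258, so the balance reaches zero during payment 17.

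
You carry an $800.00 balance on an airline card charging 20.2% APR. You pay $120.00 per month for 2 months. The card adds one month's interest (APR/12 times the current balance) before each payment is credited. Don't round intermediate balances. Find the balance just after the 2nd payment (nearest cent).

Monthly rate r = 20.2%/12 = 1.68333% = 0.0168333.
Each month: B ← B·(1+r) − $120.00.
Month 1: interest $13.47; balance after payment $693.47.
Month 2: interest $11.67; balance after payment $585.14.

$585.14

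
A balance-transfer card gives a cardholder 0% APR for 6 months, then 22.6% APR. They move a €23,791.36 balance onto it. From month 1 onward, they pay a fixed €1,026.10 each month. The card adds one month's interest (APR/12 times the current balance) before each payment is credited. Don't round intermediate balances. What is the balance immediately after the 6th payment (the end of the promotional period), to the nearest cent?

Promo months 1–6 at r₀ = 0%/12 = 0; months 7+ at r₁ = 22.6%/12 = 0.0188333.
After month 6 (no interest yet): B = €23,791.36 − 6·€1,026.10 = €17,634.76.

€17,634.76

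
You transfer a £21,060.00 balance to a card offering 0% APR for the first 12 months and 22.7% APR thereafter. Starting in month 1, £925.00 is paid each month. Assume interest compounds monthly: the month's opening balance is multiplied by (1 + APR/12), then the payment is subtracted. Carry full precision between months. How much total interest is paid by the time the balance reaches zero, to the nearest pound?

Promo months 1–12 at r₀ = 0%/12 = 0; months 13+ at r₁ = 22.7%/12 = 0.0189167.
After month 12 (no interest yet): B = £21,060.00 − 12·£925.00 = £9,960.00.
Then at r₁ with £925.00/mo: n₂ = −ln(1 − r₁·B/P)/ln(1+r₁) ≈ 12.15 → 13 more payments.
Total paid = 24·£925.00 + £143.42 = £22,343.42; interest = £22,343.42 − £21,060.00 = £1,283.42.

£1,283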